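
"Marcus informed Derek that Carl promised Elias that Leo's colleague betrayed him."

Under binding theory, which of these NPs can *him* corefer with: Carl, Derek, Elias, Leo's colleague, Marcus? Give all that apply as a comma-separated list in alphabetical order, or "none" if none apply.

*him* is a pronoun; Principle B requires it to be free in its binding domain — the clause headed by 'betrayed'.
— Carl: subject of the clause headed by 'promised'; c-commands the pronoun but lies outside its binding domain — allowed.
— Derek: object of the matrix clause; c-commands the pronoun but lies outside its binding domain — allowed.
— Elias: object of the clause headed by 'promised'; c-commands the pronoun but lies outside its binding domain — allowed.
— Leo's colleague: subject of the clause headed by 'betrayed'; c-commands the pronoun within its binding domain — blocked (Principle B).
— Marcus: subject of the matrix clause; c-commands the pronoun but lies outside its binding domain — allowed.

Carl, Derek, Elias, Marcus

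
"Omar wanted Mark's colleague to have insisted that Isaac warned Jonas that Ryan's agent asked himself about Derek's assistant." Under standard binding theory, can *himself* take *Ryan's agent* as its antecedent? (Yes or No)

*himself* is a reflexive; Principle A requires it to be bound within its binding domain — the clause headed by 'asked'.
— Ryan's agent: subject of the clause headed by 'asked'; c-commands the reflexive within its binding domain — allowed (Principle A).

Yes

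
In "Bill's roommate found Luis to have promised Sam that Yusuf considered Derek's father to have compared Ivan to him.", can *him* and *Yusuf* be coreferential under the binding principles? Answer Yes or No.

*Yusuf* is an R-expression; Principle C requires it to be free (not bound by any c-commanding expression).
— him: second object of the clause headed by 'compared'; the pronoun does not c-command the R-expression — coreference allowed.

Yes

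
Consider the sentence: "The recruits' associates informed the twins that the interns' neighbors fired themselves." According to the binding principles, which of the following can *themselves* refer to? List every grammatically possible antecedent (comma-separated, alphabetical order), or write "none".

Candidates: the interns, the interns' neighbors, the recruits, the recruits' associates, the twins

*themselves* is a reflexive; Principle A requires it to be bound within its binding domain — the clause headed by 'fired'.
— the interns: possessor inside the subject DP of the clause headed by 'fired'; does not c-command the reflexive — cannot bind it (Principle A).
— the interns' neighbors: subject of the clause headed by 'fired'; c-commands the reflexive within its binding domain — allowed (Principle A).
— the recruits: possessor inside the subject DP of the matrix clause; does not c-command the reflexive — cannot bind it (Principle A).
— the recruits' associates: subject of the matrix clause; c-commands the reflexive but lies outside its binding domain — cannot bind it (Principle A).
— the twins: object of the matrix clause; c-commands the reflexive but lies outside its binding domain — cannot bind it (Principle A).

the interns' neighbors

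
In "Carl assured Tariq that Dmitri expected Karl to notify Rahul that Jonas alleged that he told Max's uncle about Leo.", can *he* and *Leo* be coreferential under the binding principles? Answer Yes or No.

*Leo* is an R-expression; Principle C requires it to be free (not bound by any c-commanding expression).
— he: subject of the clause headed by 'told'; the pronoun c-commands the R-expression — coreference blocked (Principle C).

No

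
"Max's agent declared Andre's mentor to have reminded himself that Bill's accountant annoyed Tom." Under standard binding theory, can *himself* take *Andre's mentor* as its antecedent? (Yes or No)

Yes

*himself* is a reflexive; Principle A requires it to be bound within its binding domain — the clause headed by 'reminded'.
— Andre's mentor: subject of the clause headed by 'reminded'; c-commands the reflexive within its binding domain — allowed (Principle A).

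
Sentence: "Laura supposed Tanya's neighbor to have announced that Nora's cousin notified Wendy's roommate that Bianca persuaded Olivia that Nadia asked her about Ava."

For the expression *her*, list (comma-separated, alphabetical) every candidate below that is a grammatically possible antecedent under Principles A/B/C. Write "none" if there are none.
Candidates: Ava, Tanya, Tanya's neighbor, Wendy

*her* is a pronoun; Principle B requires it to be free in its binding domain — the clause headed by 'asked'.
— Ava: second object of the clause headed by 'asked'; is c-commanded by the pronoun; coreference would bind this R-expression — blocked (Principle C).
— Tanya: possessor inside the subject DP of the clause headed by 'announced'; does not c-command the pronoun — Principle B does not apply; allowed.
— Tanya's neighbor: subject of the clause headed by 'announced'; c-commands the pronoun but lies outside its binding domain — allowed.
— Wendy: possessor inside the object DP of the clause headed by 'notified'; does not c-command the pronoun — Principle B does not apply; allowed.

Tanya, Tanya's neighbor, Wendy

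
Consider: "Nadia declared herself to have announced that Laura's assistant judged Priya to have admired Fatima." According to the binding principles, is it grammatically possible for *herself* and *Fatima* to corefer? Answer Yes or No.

*herself* is a reflexive; Principle A requires it to be bound within its binding domain — the matrix clause.
— Fatima: object of the clause headed by 'admired'; does not c-command the reflexive — cannot bind it (Principle A).

No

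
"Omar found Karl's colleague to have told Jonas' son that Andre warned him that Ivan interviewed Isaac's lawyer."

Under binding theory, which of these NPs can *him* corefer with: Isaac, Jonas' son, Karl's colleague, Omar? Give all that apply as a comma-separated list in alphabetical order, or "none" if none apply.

*him* is a pronoun; Principle B requires it to be free in its binding domain — the clause headed by 'warned'.
— Isaac: possessor inside the object DP of the clause headed by 'interviewed'; is c-commanded by the pronoun; coreference would bind this R-expression — blocked (Principle C).
— Jonas' son: object of the clause headed by 'told'; c-commands the pronoun but lies outside its binding domain — allowed.
— Karl's colleague: subject of the clause headed by 'told'; c-commands the pronoun but lies outside its binding domain — allowed.
— Omar: subject of the matrix clause; c-commands the pronoun but lies outside its binding domain — allowed.

Jonas' son, Karl's colleague, Omar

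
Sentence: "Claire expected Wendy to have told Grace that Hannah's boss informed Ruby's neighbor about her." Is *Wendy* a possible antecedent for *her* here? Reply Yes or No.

Yes

*her* is a pronoun; Principle B requires it to be free in its binding domain — the clause headed by 'informed'.
— Wendy: subject of the clause headed by 'told'; c-commands the pronoun but lies outside its binding domain — allowed.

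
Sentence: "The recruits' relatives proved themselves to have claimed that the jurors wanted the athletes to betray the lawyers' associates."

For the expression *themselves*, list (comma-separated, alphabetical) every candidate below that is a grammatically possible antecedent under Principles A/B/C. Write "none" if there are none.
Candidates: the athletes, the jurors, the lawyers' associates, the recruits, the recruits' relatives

*themselves* is a reflexive; Principle A requires it to be bound within its binding domain — the matrix clause.
— the athletes: subject of the clause headed by 'betray'; does not c-command the reflexive — cannot bind it (Principle A).
— the jurors: subject of the clause headed by 'wanted'; does not c-command the reflexive — cannot bind it (Principle A).
— the lawyers' associates: object of the clause headed by 'betray'; does not c-command the reflexive — cannot bind it (Principle A).
— the recruits: possessor inside the subject DP of the matrix clause; does not c-command the reflexive — cannot bind it (Principle A).
— the recruits' relatives: subject of the matrix clause; c-commands the reflexive within its binding domain — allowed (Principle A).

the recruits' relatives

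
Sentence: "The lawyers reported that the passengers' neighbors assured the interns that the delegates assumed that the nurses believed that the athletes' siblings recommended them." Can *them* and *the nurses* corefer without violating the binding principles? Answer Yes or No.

Yes

*the nurses* is an R-expression; Principle C requires it to be free (not bound by any c-commanding expression).
— them: object of the clause headed by 'recommended'; the pronoun does not c-command the R-expression — coreference allowed.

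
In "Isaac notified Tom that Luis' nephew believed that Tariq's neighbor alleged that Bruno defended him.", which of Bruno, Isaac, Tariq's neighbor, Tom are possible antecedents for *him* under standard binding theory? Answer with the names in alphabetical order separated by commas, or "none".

Isaac, Tariq's neighbor, Tom

*him* is a pronoun; Principle B requires it to be free in its binding domain — the clause headed by 'defended'.
— Bruno: subject of the clause headed by 'defended'; c-commands the pronoun within its binding domain — blocked (Principle B).
— Isaac: subject of the matrix clause; c-commands the pronoun but lies outside its binding domain — allowed.
— Tariq's neighbor: subject of the clause headed by 'alleged'; c-commands the pronoun but lies outside its binding domain — allowed.
— Tom: object of the matrix clause; c-commands the pronoun but lies outside its binding domain — allowed.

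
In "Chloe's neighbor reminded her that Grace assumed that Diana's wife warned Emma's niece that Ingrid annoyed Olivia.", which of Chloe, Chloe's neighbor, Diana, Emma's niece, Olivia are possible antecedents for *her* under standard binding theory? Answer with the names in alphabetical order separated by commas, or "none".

*her* is a pronoun; Principle B requires it to be free in its binding domain — the matrix clause.
— Chloe: possessor inside the subject DP of the matrix clause; does not c-command the pronoun — Principle B does not apply; allowed.
— Chloe's neighbor: subject of the matrix clause; c-commands the pronoun within its binding domain — blocked (Principle B).
— Diana: possessor inside the subject DP of the clause headed by 'warned'; is c-commanded by the pronoun; coreference would bind this R-expression — blocked (Principle C).
— Emma's niece: object of the clause headed by 'warned'; is c-commanded by the pronoun; coreference would bind this R-expression — blocked (Principle C).
— Olivia: object of the clause headed by 'annoyed'; is c-commanded by the pronoun; coreference would bind this R-expression — blocked (Principle C).

Chloe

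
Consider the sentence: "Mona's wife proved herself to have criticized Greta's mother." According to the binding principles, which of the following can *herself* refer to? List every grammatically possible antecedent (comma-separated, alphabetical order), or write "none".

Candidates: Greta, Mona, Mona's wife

*herself* is a reflexive; Principle A requires it to be bound within its binding domain — the matrix clause.
— Greta: possessor inside the object DP of the clause headed by 'criticized'; does not c-command the reflexive — cannot bind it (Principle A).
— Mona: possessor inside the subject DP of the matrix clause; does not c-command the reflexive — cannot bind it (Principle A).
— Mona's wife: subject of the matrix clause; c-commands the reflexive within its binding domain — allowed (Principle A).

Mona's wife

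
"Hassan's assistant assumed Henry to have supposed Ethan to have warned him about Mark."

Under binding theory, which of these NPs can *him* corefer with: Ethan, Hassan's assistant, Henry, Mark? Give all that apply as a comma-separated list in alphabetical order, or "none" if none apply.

Hassan's assistant, Henry

*him* is a pronoun; Principle B requires it to be free in its binding domain — the clause headed by 'warned'.
— Ethan: subject of the clause headed by 'warned'; c-commands the pronoun within its binding domain — blocked (Principle B).
— Hassan's assistant: subject of the matrix clause; c-commands the pronoun but lies outside its binding domain — allowed.
— Henry: subject of the clause headed by 'supposed'; c-commands the pronoun but lies outside its binding domain — allowed.
— Mark: second object of the clause headed by 'warned'; is c-commanded by the pronoun; coreference would bind this R-expression — blocked (Principle C).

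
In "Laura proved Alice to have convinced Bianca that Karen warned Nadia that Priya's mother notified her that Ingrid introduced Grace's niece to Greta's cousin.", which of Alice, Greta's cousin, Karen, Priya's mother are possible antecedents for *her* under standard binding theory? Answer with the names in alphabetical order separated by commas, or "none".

*her* is a pronoun; Principle B requires it to be free in its binding domain — the clause headed by 'notified'.
— Alice: subject of the clause headed by 'convinced'; c-commands the pronoun but lies outside its binding domain — allowed.
— Greta's cousin: second object of the clause headed by 'introduced'; is c-commanded by the pronoun; coreference would bind this R-expression — blocked (Principle C).
— Karen: subject of the clause headed by 'warned'; c-commands the pronoun but lies outside its binding domain — allowed.
— Priya's mother: subject of the clause headed by 'notified'; c-commands the pronoun within its binding domain — blocked (Principle B).

Alice, Karen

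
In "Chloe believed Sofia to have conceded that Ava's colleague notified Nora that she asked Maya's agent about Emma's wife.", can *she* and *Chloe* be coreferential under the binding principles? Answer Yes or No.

Yes

*Chloe* is an R-expression; Principle C requires it to be free (not bound by any c-commanding expression).
— she: subject of the clause headed by 'asked'; the pronoun does not c-command the R-expression — coreference allowed.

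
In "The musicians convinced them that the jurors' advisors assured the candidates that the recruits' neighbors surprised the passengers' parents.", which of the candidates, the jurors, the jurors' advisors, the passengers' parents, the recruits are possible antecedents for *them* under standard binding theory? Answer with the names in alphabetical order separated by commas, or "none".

none

*them* is a pronoun; Principle B requires it to be free in its binding domain — the matrix clause.
— the candidates: object of the clause headed by 'assured'; is c-commanded by the pronoun; coreference would bind this R-expression — blocked (Principle C).
— the jurors: possessor inside the subject DP of the clause headed by 'assured'; is c-commanded by the pronoun; coreference would bind this R-expression — blocked (Principle C).
— the jurors' advisors: subject of the clause headed by 'assured'; is c-commanded by the pronoun; coreference would bind this R-expression — blocked (Principle C).
— the passengers' parents: object of the clause headed by 'surprised'; is c-commanded by the pronoun; coreference would bind this R-expression — blocked (Principle C).
— the recruits: possessor inside the subject DP of the clause headed by 'surprised'; is c-commanded by the pronoun; coreference would bind this R-expression — blocked (Principle C).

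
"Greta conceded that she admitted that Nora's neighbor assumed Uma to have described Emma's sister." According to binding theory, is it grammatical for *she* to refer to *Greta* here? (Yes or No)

Yes

*Greta* is an R-expression; Principle C requires it to be free (not bound by any c-commanding expression).
— she: subject of the clause headed by 'admitted'; the pronoun does not c-command the R-expression — coreference allowed.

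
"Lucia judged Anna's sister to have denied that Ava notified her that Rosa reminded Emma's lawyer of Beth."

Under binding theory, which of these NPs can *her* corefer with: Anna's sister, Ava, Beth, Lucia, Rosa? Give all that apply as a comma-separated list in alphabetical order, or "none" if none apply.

Anna's sister, Lucia

*her* is a pronoun; Principle B requires it to be free in its binding domain — the clause headed by 'notified'.
— Anna's sister: subject of the clause headed by 'denied'; c-commands the pronoun but lies outside its binding domain — allowed.
— Ava: subject of the clause headed by 'notified'; c-commands the pronoun within its binding domain — blocked (Principle B).
— Beth: second object of the clause headed by 'reminded'; is c-commanded by the pronoun; coreference would bind this R-expression — blocked (Principle C).
— Lucia: subject of the matrix clause; c-commands the pronoun but lies outside its binding domain — allowed.
— Rosa: subject of the clause headed by 'reminded'; is c-commanded by the pronoun; coreference would bind this R-expression — blocked (Principle C).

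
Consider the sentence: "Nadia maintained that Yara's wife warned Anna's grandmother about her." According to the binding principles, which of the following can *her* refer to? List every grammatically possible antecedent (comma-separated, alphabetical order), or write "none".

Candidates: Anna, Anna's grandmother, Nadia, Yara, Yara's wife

Anna, Nadia, Yara

*her* is a pronoun; Principle B requires it to be free in its binding domain — the clause headed by 'warned'.
— Anna: possessor inside the object DP of the clause headed by 'warned'; does not c-command the pronoun — Principle B does not apply; allowed.
— Anna's grandmother: object of the clause headed by 'warned'; c-commands the pronoun within its binding domain — blocked (Principle B).
— Nadia: subject of the matrix clause; c-commands the pronoun but lies outside its binding domain — allowed.
— Yara: possessor inside the subject DP of the clause headed by 'warned'; does not c-command the pronoun — Principle B does not apply; allowed.
— Yara's wife: subject of the clause headed by 'warned'; c-commands the pronoun within its binding domain — blocked (Principle B).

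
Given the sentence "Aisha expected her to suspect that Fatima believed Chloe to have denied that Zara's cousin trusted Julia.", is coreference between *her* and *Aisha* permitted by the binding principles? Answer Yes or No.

*her* is a pronoun; Principle B requires it to be free in its binding domain — the matrix clause.
— Aisha: subject of the matrix clause; c-commands the pronoun within its binding domain — blocked (Principle B).

No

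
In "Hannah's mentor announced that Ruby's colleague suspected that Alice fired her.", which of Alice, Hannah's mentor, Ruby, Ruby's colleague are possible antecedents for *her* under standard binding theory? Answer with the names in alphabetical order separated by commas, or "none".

Hannah's mentor, Ruby, Ruby's colleague

*her* is a pronoun; Principle B requires it to be free in its binding domain — the clause headed by 'fired'.
— Alice: subject of the clause headed by 'fired'; c-commands the pronoun within its binding domain — blocked (Principle B).
— Hannah's mentor: subject of the matrix clause; c-commands the pronoun but lies outside its binding domain — allowed.
— Ruby: possessor inside the subject DP of the clause headed by 'suspected'; does not c-command the pronoun — Principle B does not apply; allowed.
— Ruby's colleague: subject of the clause headed by 'suspected'; c-commands the pronoun but lies outside its binding domain — allowed.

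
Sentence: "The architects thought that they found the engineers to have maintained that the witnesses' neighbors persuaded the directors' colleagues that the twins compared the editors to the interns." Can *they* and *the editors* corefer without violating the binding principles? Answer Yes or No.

*the editors* is an R-expression; Principle C requires it to be free (not bound by any c-commanding expression).
— they: subject of the clause headed by 'found'; the pronoun c-commands the R-expression — coreference blocked (Principle C).

No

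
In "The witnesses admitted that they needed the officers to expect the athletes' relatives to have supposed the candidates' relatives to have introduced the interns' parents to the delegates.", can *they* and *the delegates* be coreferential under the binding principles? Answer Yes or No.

No

*the delegates* is an R-expression; Principle C requires it to be free (not bound by any c-commanding expression).
— they: subject of the clause headed by 'needed'; the pronoun c-commands the R-expression — coreference blocked (Principle C).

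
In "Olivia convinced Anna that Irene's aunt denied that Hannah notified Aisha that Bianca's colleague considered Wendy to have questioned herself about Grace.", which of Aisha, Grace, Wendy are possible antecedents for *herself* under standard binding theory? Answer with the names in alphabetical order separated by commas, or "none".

*herself* is a reflexive; Principle A requires it to be bound within its binding domain — the clause headed by 'questioned'.
— Aisha: object of the clause headed by 'notified'; c-commands the reflexive but lies outside its binding domain — cannot bind it (Principle A).
— Grace: second object of the clause headed by 'questioned'; does not c-command the reflexive — cannot bind it (Principle A).
— Wendy: subject of the clause headed by 'questioned'; c-commands the reflexive within its binding domain — allowed (Principle A).

Wendy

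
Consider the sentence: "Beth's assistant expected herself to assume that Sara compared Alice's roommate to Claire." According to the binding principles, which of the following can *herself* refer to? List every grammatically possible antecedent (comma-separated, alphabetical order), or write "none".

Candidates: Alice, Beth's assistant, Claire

Beth's assistant

*herself* is a reflexive; Principle A requires it to be bound within its binding domain — the matrix clause.
— Alice: possessor inside the object DP of the clause headed by 'compared'; does not c-command the reflexive — cannot bind it (Principle A).
— Beth's assistant: subject of the matrix clause; c-commands the reflexive within its binding domain — allowed (Principle A).
— Claire: second object of the clause headed by 'compared'; does not c-command the reflexive — cannot bind it (Principle A).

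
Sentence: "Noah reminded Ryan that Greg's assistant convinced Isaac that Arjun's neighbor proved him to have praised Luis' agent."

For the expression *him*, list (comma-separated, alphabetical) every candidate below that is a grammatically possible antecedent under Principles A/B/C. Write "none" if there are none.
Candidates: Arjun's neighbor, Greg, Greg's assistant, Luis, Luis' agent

*him* is a pronoun; Principle B requires it to be free in its binding domain — the clause headed by 'proved'.
— Arjun's neighbor: subject of the clause headed by 'proved'; c-commands the pronoun within its binding domain — blocked (Principle B).
— Greg: possessor inside the subject DP of the clause headed by 'convinced'; does not c-command the pronoun — Principle B does not apply; allowed.
— Greg's assistant: subject of the clause headed by 'convinced'; c-commands the pronoun but lies outside its binding domain — allowed.
— Luis: possessor inside the object DP of the clause headed by 'praised'; is c-commanded by the pronoun; coreference would bind this R-expression — blocked (Principle C).
— Luis' agent: object of the clause headed by 'praised'; is c-commanded by the pronoun; coreference would bind this R-expression — blocked (Principle C).

Greg, Greg's assistant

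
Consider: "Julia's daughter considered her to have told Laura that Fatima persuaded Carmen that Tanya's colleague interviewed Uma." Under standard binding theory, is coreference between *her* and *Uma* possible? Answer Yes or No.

*Uma* is an R-expression; Principle C requires it to be free (not bound by any c-commanding expression).
— her: subject of the clause headed by 'told'; the pronoun c-commands the R-expression — coreference blocked (Principle C).

No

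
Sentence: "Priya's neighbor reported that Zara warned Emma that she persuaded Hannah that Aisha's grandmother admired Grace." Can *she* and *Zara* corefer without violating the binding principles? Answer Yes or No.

Yes

*Zara* is an R-expression; Principle C requires it to be free (not bound by any c-commanding expression).
— she: subject of the clause headed by 'persuaded'; the pronoun does not c-command the R-expression — coreference allowed.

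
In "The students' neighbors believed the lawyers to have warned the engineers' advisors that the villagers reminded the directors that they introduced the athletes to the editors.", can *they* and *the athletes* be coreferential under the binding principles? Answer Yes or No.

No

*the athletes* is an R-expression; Principle C requires it to be free (not bound by any c-commanding expression).
— they: subject of the clause headed by 'introduced'; the pronoun c-commands the R-expression — coreference blocked (Principle C).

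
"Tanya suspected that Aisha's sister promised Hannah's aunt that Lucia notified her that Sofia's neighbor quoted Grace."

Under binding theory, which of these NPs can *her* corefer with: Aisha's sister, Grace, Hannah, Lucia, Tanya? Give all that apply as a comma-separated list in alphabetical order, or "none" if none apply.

Aisha's sister, Hannah, Tanya

*her* is a pronoun; Principle B requires it to be free in its binding domain — the clause headed by 'notified'.
— Aisha's sister: subject of the clause headed by 'promised'; c-commands the pronoun but lies outside its binding domain — allowed.
— Grace: object of the clause headed by 'quoted'; is c-commanded by the pronoun; coreference would bind this R-expression — blocked (Principle C).
— Hannah: possessor inside the object DP of the clause headed by 'promised'; does not c-command the pronoun — Principle B does not apply; allowed.
— Lucia: subject of the clause headed by 'notified'; c-commands the pronoun within its binding domain — blocked (Principle B).
— Tanya: subject of the matrix clause; c-commands the pronoun but lies outside its binding domain — allowed.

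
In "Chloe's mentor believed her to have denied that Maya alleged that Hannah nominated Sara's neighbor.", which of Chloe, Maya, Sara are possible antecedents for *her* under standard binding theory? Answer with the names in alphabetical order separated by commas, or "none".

*her* is a pronoun; Principle B requires it to be free in its binding domain — the matrix clause.
— Chloe: possessor inside the subject DP of the matrix clause; does not c-command the pronoun — Principle B does not apply; allowed.
— Maya: subject of the clause headed by 'alleged'; is c-commanded by the pronoun; coreference would bind this R-expression — blocked (Principle C).
— Sara: possessor inside the object DP of the clause headed by 'nominated'; is c-commanded by the pronoun; coreference would bind this R-expression — blocked (Principle C).

Chloe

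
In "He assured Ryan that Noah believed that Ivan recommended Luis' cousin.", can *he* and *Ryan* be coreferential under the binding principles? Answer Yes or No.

No

*Ryan* is an R-expression; Principle C requires it to be free (not bound by any c-commanding expression).
— he: subject of the matrix clause; the pronoun c-commands the R-expression — coreference blocked (Principle C).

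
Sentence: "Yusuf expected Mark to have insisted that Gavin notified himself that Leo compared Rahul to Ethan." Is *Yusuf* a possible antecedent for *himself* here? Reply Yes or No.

No

*himself* is a reflexive; Principle A requires it to be bound within its binding domain — the clause headed by 'notified'.
— Yusuf: subject of the matrix clause; c-commands the reflexive but lies outside its binding domain — cannot bind it (Principle A).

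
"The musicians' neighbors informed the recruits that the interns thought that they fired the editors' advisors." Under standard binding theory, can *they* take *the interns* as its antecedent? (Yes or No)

Yes

*they* is a pronoun; Principle B requires it to be free in its binding domain — the clause headed by 'fired'.
— the interns: subject of the clause headed by 'thought'; c-commands the pronoun but lies outside its binding domain — allowed.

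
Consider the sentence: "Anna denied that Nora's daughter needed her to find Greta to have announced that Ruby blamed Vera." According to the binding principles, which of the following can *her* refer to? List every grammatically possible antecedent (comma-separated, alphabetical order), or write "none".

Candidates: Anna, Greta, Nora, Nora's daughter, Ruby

*her* is a pronoun; Principle B requires it to be free in its binding domain — the clause headed by 'needed'.
— Anna: subject of the matrix clause; c-commands the pronoun but lies outside its binding domain — allowed.
— Greta: subject of the clause headed by 'announced'; is c-commanded by the pronoun; coreference would bind this R-expression — blocked (Principle C).
— Nora: possessor inside the subject DP of the clause headed by 'needed'; does not c-command the pronoun — Principle B does not apply; allowed.
— Nora's daughter: subject of the clause headed by 'needed'; c-commands the pronoun within its binding domain — blocked (Principle B).
— Ruby: subject of the clause headed by 'blamed'; is c-commanded by the pronoun; coreference would bind this R-expression — blocked (Principle C).

Anna, Nora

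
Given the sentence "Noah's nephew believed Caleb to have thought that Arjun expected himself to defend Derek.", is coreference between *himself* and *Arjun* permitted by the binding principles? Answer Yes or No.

*himself* is a reflexive; Principle A requires it to be bound within its binding domain — the clause headed by 'expected'.
— Arjun: subject of the clause headed by 'expected'; c-commands the reflexive within its binding domain — allowed (Principle A).

Yes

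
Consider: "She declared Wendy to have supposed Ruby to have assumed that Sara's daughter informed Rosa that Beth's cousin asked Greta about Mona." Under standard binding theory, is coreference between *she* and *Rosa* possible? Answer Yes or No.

No

*Rosa* is an R-expression; Principle C requires it to be free (not bound by any c-commanding expression).
— she: subject of the matrix clause; the pronoun c-commands the R-expression — coreference blocked (Principle C).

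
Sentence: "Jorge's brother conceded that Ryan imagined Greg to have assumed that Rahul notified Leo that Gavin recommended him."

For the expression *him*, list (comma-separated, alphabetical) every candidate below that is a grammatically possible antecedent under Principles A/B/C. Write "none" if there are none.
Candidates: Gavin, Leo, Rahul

*him* is a pronoun; Principle B requires it to be free in its binding domain — the clause headed by 'recommended'.
— Gavin: subject of the clause headed by 'recommended'; c-commands the pronoun within its binding domain — blocked (Principle B).
— Leo: object of the clause headed by 'notified'; c-commands the pronoun but lies outside its binding domain — allowed.
— Rahul: subject of the clause headed by 'notified'; c-commands the pronoun but lies outside its binding domain — allowed.

Leo, Rahul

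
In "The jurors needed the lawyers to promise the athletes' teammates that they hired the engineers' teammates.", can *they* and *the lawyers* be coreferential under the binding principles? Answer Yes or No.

*the lawyers* is an R-expression; Principle C requires it to be free (not bound by any c-commanding expression).
— they: subject of the clause headed by 'hired'; the pronoun does not c-command the R-expression — coreference allowed.

Yes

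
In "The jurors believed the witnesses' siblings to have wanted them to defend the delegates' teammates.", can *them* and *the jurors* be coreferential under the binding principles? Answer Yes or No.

Yes

*the jurors* is an R-expression; Principle C requires it to be free (not bound by any c-commanding expression).
— them: subject of the clause headed by 'defend'; the pronoun does not c-command the R-expression — coreference allowed.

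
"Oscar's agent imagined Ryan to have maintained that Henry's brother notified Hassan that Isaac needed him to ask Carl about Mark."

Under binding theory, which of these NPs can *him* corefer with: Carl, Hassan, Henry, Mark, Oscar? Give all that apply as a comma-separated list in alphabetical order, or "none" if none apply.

*him* is a pronoun; Principle B requires it to be free in its binding domain — the clause headed by 'needed'.
— Carl: object of the clause headed by 'ask'; is c-commanded by the pronoun; coreference would bind this R-expression — blocked (Principle C).
— Hassan: object of the clause headed by 'notified'; c-commands the pronoun but lies outside its binding domain — allowed.
— Henry: possessor inside the subject DP of the clause headed by 'notified'; does not c-command the pronoun — Principle B does not apply; allowed.
— Mark: second object of the clause headed by 'ask'; is c-commanded by the pronoun; coreference would bind this R-expression — blocked (Principle C).
— Oscar: possessor inside the subject DP of the matrix clause; does not c-command the pronoun — Principle B does not apply; allowed.

Hassan, Henry, Oscar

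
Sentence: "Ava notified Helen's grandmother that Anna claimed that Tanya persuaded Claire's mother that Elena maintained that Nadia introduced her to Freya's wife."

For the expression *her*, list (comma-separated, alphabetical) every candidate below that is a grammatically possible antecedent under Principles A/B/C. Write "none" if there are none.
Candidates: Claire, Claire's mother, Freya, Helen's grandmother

*her* is a pronoun; Principle B requires it to be free in its binding domain — the clause headed by 'introduced'.
— Claire: possessor inside the object DP of the clause headed by 'persuaded'; does not c-command the pronoun — Principle B does not apply; allowed.
— Claire's mother: object of the clause headed by 'persuaded'; c-commands the pronoun but lies outside its binding domain — allowed.
— Freya: possessor inside the second object DP of the clause headed by 'introduced'; is c-commanded by the pronoun; coreference would bind this R-expression — blocked (Principle C).
— Helen's grandmother: object of the matrix clause; c-commands the pronoun but lies outside its binding domain — allowed.

Claire, Claire's mother, Helen's grandmother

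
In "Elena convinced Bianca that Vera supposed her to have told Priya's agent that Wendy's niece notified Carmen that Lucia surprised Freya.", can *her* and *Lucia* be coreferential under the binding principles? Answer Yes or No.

No

*Lucia* is an R-expression; Principle C requires it to be free (not bound by any c-commanding expression).
— her: subject of the clause headed by 'told'; the pronoun c-commands the R-expression — coreference blocked (Principle C).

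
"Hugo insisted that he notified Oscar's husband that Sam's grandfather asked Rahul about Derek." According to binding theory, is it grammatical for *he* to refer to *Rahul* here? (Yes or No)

No

*Rahul* is an R-expression; Principle C requires it to be free (not bound by any c-commanding expression).
— he: subject of the clause headed by 'notified'; the pronoun c-commands the R-expression — coreference blocked (Principle C).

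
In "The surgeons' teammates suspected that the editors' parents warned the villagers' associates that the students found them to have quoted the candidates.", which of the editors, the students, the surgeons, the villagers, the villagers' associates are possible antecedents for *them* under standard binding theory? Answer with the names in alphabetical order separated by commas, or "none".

*them* is a pronoun; Principle B requires it to be free in its binding domain — the clause headed by 'found'.
— the editors: possessor inside the subject DP of the clause headed by 'warned'; does not c-command the pronoun — Principle B does not apply; allowed.
— the students: subject of the clause headed by 'found'; c-commands the pronoun within its binding domain — blocked (Principle B).
— the surgeons: possessor inside the subject DP of the matrix clause; does not c-command the pronoun — Principle B does not apply; allowed.
— the villagers: possessor inside the object DP of the clause headed by 'warned'; does not c-command the pronoun — Principle B does not apply; allowed.
— the villagers' associates: object of the clause headed by 'warned'; c-commands the pronoun but lies outside its binding domain — allowed.

the editors, the surgeons, the villagers, the villagers' associates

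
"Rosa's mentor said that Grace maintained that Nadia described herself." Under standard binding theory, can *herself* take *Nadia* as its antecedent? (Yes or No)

*herself* is a reflexive; Principle A requires it to be bound within its binding domain — the clause headed by 'described'.
— Nadia: subject of the clause headed by 'described'; c-commands the reflexive within its binding domain — allowed (Principle A).

Yes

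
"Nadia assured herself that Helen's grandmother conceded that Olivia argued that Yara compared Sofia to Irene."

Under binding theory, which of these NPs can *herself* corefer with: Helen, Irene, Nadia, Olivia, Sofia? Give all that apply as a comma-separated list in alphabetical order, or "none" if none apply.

*herself* is a reflexive; Principle A requires it to be bound within its binding domain — the matrix clause.
— Helen: possessor inside the subject DP of the clause headed by 'conceded'; does not c-command the reflexive — cannot bind it (Principle A).
— Irene: second object of the clause headed by 'compared'; does not c-command the reflexive — cannot bind it (Principle A).
— Nadia: subject of the matrix clause; c-commands the reflexive within its binding domain — allowed (Principle A).
— Olivia: subject of the clause headed by 'argued'; does not c-command the reflexive — cannot bind it (Principle A).
— Sofia: object of the clause headed by 'compared'; does not c-command the reflexive — cannot bind it (Principle A).

Nadia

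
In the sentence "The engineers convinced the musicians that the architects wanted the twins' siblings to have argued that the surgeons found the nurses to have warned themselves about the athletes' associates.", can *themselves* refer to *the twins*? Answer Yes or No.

*themselves* is a reflexive; Principle A requires it to be bound within its binding domain — the clause headed by 'warned'.
— the twins: possessor inside the subject DP of the clause headed by 'argued'; does not c-command the reflexive — cannot bind it (Principle A).

No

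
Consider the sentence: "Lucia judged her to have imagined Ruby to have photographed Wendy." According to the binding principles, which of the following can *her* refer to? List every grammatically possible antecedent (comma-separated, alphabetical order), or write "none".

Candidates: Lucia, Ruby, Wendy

*her* is a pronoun; Principle B requires it to be free in its binding domain — the matrix clause.
— Lucia: subject of the matrix clause; c-commands the pronoun within its binding domain — blocked (Principle B).
— Ruby: subject of the clause headed by 'photographed'; is c-commanded by the pronoun; coreference would bind this R-expression — blocked (Principle C).
— Wendy: object of the clause headed by 'photographed'; is c-commanded by the pronoun; coreference would bind this R-expression — blocked (Principle C).

none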